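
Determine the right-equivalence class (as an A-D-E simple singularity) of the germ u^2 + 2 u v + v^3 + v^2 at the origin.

A2

The Hessian of f at 0 has rank 1. Corank 1: A-series; mu = 2 gives A_2.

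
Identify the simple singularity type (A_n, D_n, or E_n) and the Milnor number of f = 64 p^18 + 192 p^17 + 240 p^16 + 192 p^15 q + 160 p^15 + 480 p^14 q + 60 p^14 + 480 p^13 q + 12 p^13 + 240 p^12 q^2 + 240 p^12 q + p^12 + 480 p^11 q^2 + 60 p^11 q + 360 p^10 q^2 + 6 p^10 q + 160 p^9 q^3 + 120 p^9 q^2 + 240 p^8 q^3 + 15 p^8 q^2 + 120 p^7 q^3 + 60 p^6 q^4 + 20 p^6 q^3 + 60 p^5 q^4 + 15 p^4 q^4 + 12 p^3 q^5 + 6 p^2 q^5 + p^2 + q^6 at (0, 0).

Type A5, Milnor number mu = 5.

The Hessian of f at 0 has rank 1. Corank 1: A-series; mu = 5 gives A_5.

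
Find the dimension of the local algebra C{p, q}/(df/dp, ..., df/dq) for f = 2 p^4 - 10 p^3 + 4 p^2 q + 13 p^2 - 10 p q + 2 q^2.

1

The Hessian of f at 0 is [[26, -10], [-10, 4]] with rank 2, so corank 0. A Groebner basis of the Jacobian ideal J(f) in C{p,q} is {p, q}; counting standard monomials gives mu = 1. Corank 0: nondegenerate Morse point, so A_1.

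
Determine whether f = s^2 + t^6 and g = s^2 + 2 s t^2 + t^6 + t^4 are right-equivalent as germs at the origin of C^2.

The Hessian of f at 0 is [[2, 0], [0, 0]] with rank 1, so corank 1. A Groebner basis of the Jacobian ideal J(f) in C{s,t} is {t^5, s}; counting standard monomials gives mu = 5. Corank 1: A-series; mu = 5 gives A_5. The Hessian of g at 0 is [[2, 0], [0, 0]] with rank 1, so corank 1. A Groebner basis of the Jacobian ideal J(g) in C{s,t} is {s^3, s^2*t, s + t^2}; counting standard monomials gives mu = 5. Corank 1: A-series; mu = 5 gives A_5. Both have type A_5, hence right-equivalent.

Yes.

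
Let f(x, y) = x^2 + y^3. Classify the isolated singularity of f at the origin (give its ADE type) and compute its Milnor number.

Type A_{2}, Milnor number mu = 2.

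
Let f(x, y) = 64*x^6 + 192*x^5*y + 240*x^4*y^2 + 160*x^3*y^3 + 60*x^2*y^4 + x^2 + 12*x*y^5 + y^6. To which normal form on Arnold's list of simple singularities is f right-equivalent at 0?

A_5

The Hessian of f at 0 is [[2, 0], [0, 0]] with rank 1, so corank 1. A Groebner basis of the Jacobian ideal J(f) in C{x,y} is {y^5, x}; counting standard monomials gives mu = 5. Corank 1: A-series; mu = 5 gives A_5.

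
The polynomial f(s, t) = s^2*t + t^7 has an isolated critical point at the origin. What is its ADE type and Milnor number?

Type D_8, Milnor number mu = 8.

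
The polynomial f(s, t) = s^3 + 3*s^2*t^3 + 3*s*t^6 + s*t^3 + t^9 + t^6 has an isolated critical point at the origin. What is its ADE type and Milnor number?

Type E_{7}, Milnor number mu = 7.

The Hessian of f at 0 is [[0, 0], [0, 0]] with rank 0, so corank 2. A Groebner basis of the Jacobian ideal J(f) in C{s,t} is {s^3, s*t^2, 3*s^2 + t^3}; counting standard monomials gives mu = 7. Corank 2; j^3 = s^3 is a perfect cube, so E-series; the 4-jet and mu = 7 give E_7.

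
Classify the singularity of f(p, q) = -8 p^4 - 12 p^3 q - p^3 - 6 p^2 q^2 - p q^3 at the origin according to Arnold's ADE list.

The Hessian of f at 0 is [[0, 0], [0, 0]] with rank 0, so corank 2. A Groebner basis of the Jacobian ideal J(f) in C{p,q} is {3*p^2/4 + q^4 + q^3/4, p^3, p^2*q - p^2/4 - q^3/12, p^2 + p*q^2 + q^3/3}; counting standard monomials gives mu = 7. Corank 2; j^3 = -p^3 is a perfect cube, so E-series; the 4-jet and mu = 7 give E_7.

E7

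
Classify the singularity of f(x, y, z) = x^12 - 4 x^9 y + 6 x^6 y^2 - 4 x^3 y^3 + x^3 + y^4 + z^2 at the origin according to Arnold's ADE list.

The Hessian of f at 0 has rank 1. Corank 2; j^3 = x^3 is a perfect cube, so E-series; the 4-jet and mu = 6 give E_6.

E_6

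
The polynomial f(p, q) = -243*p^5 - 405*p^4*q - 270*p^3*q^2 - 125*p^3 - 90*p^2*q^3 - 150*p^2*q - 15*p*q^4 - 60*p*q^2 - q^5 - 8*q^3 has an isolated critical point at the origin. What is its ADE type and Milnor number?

Type E8, Milnor number mu = 8.

The Hessian of f at 0 is [[0, 0], [0, 0]] with rank 0, so corank 2. A Groebner basis of the Jacobian ideal J(f) in C{p,q} is {q^5, p*q^3 + 23*q^4/60, p^2 + 4*p*q/5 + 4*q^2/25}; counting standard monomials gives mu = 8. Corank 2; j^3 = -(5*p + 2*q)^3 is a perfect cube, so E-series; the 5-jet and mu = 8 give E_8.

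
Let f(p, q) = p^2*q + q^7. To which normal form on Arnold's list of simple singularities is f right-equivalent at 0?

D_{8}

The Hessian of f at 0 is [[0, 0], [0, 0]] with rank 0, so corank 2. A Groebner basis of the Jacobian ideal J(f) in C{p,q} is {p^2/7 + q^6, p^3, p*q}; counting standard monomials gives mu = 8. Corank 2; j^3 = p^2*q has shape L^2 M (L != M), so D-series; mu = 8 gives D_8.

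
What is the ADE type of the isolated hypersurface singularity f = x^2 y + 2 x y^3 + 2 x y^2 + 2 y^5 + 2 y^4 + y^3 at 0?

D_{6}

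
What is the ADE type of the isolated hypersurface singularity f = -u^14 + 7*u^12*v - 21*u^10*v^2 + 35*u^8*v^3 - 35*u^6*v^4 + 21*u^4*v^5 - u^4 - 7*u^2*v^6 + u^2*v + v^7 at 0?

D_8

The Hessian of f at 0 is [[0, 0], [0, 0]] with rank 0, so corank 2. A Groebner basis of the Jacobian ideal J(f) in C{u,v} is {u^2/7 + v^6, u^3, u*v}; counting standard monomials gives mu = 8. Corank 2; j^3 = u^2*v has shape L^2 M (L != M), so D-series; mu = 8 gives D_8.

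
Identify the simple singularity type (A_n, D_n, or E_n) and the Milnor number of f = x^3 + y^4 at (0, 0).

Type E6, Milnor number mu = 6.

The Hessian of f at 0 has rank 0. Corank 2; j^3 = x^3 is a perfect cube, so E-series; the 4-jet and mu = 6 give E_6.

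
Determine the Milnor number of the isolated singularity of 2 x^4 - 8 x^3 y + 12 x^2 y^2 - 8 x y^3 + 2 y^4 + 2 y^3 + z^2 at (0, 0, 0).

6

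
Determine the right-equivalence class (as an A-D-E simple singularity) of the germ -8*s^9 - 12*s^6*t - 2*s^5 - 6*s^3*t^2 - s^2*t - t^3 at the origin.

D_{4}

The Hessian of f at 0 has rank 0. Corank 2; j^3 = -t*(s^2 + t^2) splits into three distinct lines over C (the quadratic factor has nonzero discriminant), so D_4.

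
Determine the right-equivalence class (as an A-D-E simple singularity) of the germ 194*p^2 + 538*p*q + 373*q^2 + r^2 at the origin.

The Hessian of f at 0 has rank 3. Corank 0: nondegenerate Morse point, so A_1.

A1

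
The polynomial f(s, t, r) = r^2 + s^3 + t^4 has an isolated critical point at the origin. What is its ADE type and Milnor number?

The Hessian of f at 0 has rank 1. Corank 2; j^3 = s^3 is a perfect cube, so E-series; the 4-jet and mu = 6 give E_6.

Type E_{6}, Milnor number mu = 6.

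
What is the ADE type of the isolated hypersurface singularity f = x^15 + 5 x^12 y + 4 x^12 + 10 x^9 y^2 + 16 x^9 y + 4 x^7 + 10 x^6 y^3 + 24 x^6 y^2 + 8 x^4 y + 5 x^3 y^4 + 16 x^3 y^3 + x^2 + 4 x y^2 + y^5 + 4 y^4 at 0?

The Hessian of f at 0 is [[2, 0], [0, 0]] with rank 1, so corank 1. A Groebner basis of the Jacobian ideal J(f) in C{x,y} is {x^2, x/2 + y^2}; counting standard monomials gives mu = 4. Corank 1: A-series; mu = 4 gives A_4.

A_4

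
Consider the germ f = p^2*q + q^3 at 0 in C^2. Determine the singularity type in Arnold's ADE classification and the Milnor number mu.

Type D_4, Milnor number mu = 4.

The Hessian of f at 0 has rank 0. Corank 2; j^3 = q*(p^2 + q^2) splits into three distinct lines over C (the quadratic factor has nonzero discriminant), so D_4.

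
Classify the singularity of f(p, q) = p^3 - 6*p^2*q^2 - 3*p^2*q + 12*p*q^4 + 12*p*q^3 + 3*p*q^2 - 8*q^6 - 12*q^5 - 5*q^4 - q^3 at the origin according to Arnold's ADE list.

E_6

The Hessian of f at 0 is [[0, 0], [0, 0]] with rank 0, so corank 2. A Groebner basis of the Jacobian ideal J(f) in C{p,q} is {p^3 - 3*p^2/4 + 3*p*q/2 - 3*q^2/4, p^2*q - p^2/2 + p*q - q^2/2, -p^2/4 + p*q^2 + p*q/2 - q^2/4, q^3}; counting standard monomials gives mu = 6. Corank 2; j^3 = (p - q)^3 is a perfect cube, so E-series; the 4-jet and mu = 6 give E_6.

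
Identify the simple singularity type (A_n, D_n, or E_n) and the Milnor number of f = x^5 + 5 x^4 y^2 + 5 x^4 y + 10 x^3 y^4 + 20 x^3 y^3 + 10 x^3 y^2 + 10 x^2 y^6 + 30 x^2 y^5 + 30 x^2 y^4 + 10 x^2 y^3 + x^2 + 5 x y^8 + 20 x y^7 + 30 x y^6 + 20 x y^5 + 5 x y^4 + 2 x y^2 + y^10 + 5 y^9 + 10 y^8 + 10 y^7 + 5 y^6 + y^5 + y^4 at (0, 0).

The Hessian of f at 0 is [[2, 0], [0, 0]] with rank 1, so corank 1. A Groebner basis of the Jacobian ideal J(f) in C{x,y} is {x^2, x + y^2}; counting standard monomials gives mu = 4. Corank 1: A-series; mu = 4 gives A_4.

Type A4, Milnor number mu = 4.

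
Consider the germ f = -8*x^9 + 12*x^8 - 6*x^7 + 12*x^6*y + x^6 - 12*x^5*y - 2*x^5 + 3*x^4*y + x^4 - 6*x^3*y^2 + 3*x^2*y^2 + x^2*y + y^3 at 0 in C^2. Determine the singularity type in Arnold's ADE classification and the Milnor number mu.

Type D4, Milnor number mu = 4.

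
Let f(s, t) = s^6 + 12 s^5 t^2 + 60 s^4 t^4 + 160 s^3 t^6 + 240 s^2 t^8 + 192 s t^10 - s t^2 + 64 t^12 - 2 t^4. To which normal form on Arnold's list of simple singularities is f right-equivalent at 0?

D_{7}

The Hessian of f at 0 is [[0, 0], [0, 0]] with rank 0, so corank 2. A Groebner basis of the Jacobian ideal J(f) in C{s,t} is {s^5 - t^2/6, t^3, s*t}; counting standard monomials gives mu = 7. Corank 2; j^3 = -s*t^2 has shape L^2 M (L != M), so D-series; mu = 7 gives D_7.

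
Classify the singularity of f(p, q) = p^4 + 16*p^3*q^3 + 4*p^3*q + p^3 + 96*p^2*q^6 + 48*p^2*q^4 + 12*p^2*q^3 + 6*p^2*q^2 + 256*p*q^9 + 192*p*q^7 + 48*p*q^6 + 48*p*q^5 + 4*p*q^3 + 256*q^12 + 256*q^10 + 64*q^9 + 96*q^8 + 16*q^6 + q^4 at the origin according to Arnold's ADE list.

E_{6}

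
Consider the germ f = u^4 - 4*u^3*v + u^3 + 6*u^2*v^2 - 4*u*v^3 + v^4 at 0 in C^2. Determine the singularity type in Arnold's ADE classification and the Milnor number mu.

Type E_{6}, Milnor number mu = 6.

The Hessian of f at 0 is [[0, 0], [0, 0]] with rank 0, so corank 2. A Groebner basis of the Jacobian ideal J(f) in C{u,v} is {v^4, u*v^2 - v^3/3, u^2}; counting standard monomials gives mu = 6. Corank 2; j^3 = u^3 is a perfect cube, so E-series; the 4-jet and mu = 6 give E_6.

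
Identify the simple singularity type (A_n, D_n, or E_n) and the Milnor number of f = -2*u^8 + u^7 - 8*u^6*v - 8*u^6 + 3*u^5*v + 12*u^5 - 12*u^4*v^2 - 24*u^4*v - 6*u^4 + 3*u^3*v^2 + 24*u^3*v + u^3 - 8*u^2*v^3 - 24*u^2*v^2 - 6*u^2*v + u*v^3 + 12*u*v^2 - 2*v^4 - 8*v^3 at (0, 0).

The Hessian of f at 0 is [[0, 0], [0, 0]] with rank 0, so corank 2. A Groebner basis of the Jacobian ideal J(f) in C{u,v} is {-3*u^2/164 + 3*u*v/41 + v^4 - v^3/164 - 3*v^2/41, u^3 - 141*u^2/82 + 282*u*v/41 - 703*v^3/82 - 282*v^2/41, u^2*v - 95*u^2/164 + 95*u*v/41 - 2063*v^3/492 - 95*v^2/41, -6*u^2/41 + u*v^2 + 24*u*v/41 - 84*v^3/41 - 24*v^2/41}; counting standard monomials gives mu = 7. Corank 2; j^3 = (u - 2*v)^3 is a perfect cube, so E-series; the 4-jet and mu = 7 give E_7.

Type E_7, Milnor number mu = 7.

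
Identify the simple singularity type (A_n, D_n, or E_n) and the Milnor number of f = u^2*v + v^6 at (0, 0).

Type D7, Milnor number mu = 7.

The Hessian of f at 0 is [[0, 0], [0, 0]] with rank 0, so corank 2. A Groebner basis of the Jacobian ideal J(f) in C{u,v} is {u^2/6 + v^5, u^3, u*v}; counting standard monomials gives mu = 7. Corank 2; j^3 = u^2*v has shape L^2 M (L != M), so D-series; mu = 7 gives D_7.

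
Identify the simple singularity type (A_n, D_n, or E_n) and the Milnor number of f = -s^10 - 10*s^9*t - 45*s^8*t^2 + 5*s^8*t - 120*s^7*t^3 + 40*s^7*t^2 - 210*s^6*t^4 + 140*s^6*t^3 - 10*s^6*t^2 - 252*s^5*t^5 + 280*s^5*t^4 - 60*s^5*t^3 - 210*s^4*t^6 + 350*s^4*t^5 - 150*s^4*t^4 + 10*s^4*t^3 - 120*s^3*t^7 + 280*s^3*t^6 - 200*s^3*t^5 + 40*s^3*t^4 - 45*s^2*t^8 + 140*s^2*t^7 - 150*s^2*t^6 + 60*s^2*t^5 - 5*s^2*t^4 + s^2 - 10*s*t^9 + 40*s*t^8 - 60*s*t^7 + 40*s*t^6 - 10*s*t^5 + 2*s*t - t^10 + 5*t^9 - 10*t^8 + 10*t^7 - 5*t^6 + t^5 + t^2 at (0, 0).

Type A_4, Milnor number mu = 4.

The Hessian of f at 0 is [[2, 2], [2, 2]] with rank 1, so corank 1. A Groebner basis of the Jacobian ideal J(f) in C{s,t} is {t^4, s + t}; counting standard monomials gives mu = 4. Corank 1: A-series; mu = 4 gives A_4.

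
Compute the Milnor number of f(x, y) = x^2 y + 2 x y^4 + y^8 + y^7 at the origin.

9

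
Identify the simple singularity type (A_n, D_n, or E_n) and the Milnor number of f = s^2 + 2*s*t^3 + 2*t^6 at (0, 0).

Type A5, Milnor number mu = 5.

The Hessian of f at 0 has rank 1. Corank 1: A-series; mu = 5 gives A_5.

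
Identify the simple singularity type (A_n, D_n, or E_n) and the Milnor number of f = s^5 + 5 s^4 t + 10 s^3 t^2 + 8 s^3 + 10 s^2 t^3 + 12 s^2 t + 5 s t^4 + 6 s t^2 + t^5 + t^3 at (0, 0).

The Hessian of f at 0 has rank 0. Corank 2; j^3 = (2*s + t)^3 is a perfect cube, so E-series; the 5-jet and mu = 8 give E_8.

Type E_{8}, Milnor number mu = 8.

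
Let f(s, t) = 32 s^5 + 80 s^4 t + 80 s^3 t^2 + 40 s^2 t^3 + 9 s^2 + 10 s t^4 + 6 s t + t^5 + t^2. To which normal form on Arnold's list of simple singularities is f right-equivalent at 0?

A4

The Hessian of f at 0 is [[18, 6], [6, 2]] with rank 1, so corank 1. A Groebner basis of the Jacobian ideal J(f) in C{s,t} is {t^4, s + t/3}; counting standard monomials gives mu = 4. Corank 1: A-series; mu = 4 gives A_4.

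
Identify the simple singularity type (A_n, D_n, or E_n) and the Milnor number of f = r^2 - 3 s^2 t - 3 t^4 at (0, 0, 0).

The Hessian of f at 0 is [[0, 0, 0], [0, 0, 0], [0, 0, 2]] with rank 1, so corank 2. A Groebner basis of the Jacobian ideal J(f) in C{s,t,r} is {s^3, s^2/4 + t^3, s*t, r}; counting standard monomials gives mu = 5. Corank 2; j^3 = -3*s^2*t has shape L^2 M (L != M), so D-series; mu = 5 gives D_5.

Type D_{5}, Milnor number mu = 5.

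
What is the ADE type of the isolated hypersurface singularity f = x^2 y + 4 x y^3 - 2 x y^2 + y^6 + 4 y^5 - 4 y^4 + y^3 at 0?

The Hessian of f at 0 has rank 0. Corank 2; j^3 = y*(x - y)^2 has shape L^2 M (L != M), so D-series; mu = 7 gives D_7.

D7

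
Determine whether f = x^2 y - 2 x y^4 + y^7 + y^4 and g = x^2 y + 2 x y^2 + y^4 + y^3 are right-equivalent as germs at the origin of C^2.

The Hessian of f at 0 has rank 0. Corank 2; j^3 = x^2*y has shape L^2 M (L != M), so D-series; mu = 5 gives D_5. The Hessian of g at 0 has rank 0. Corank 2; j^3 = y*(x + y)^2 has shape L^2 M (L != M), so D-series; mu = 5 gives D_5. Both have type D_5, hence right-equivalent.

Yes.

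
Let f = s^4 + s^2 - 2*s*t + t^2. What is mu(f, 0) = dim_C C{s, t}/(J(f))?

3

The Hessian of f at 0 has rank 1. Corank 1: A-series; mu = 3 gives A_3.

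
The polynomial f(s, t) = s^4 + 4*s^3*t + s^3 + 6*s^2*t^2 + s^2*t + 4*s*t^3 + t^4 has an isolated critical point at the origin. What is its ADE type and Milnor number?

The Hessian of f at 0 has rank 0. Corank 2; j^3 = s^2*(s + t) has shape L^2 M (L != M), so D-series; mu = 5 gives D_5.

Type D_{5}, Milnor number mu = 5.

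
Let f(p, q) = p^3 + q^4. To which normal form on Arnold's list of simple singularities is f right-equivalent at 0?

The Hessian of f at 0 is [[0, 0], [0, 0]] with rank 0, so corank 2. A Groebner basis of the Jacobian ideal J(f) in C{p,q} is {q^3, p^2}; counting standard monomials gives mu = 6. Corank 2; j^3 = p^3 is a perfect cube, so E-series; the 4-jet and mu = 6 give E_6.

E6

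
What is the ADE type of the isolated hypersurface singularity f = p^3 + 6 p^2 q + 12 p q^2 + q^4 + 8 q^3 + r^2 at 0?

The Hessian of f at 0 is [[0, 0, 0], [0, 0, 0], [0, 0, 2]] with rank 1, so corank 2. A Groebner basis of the Jacobian ideal J(f) in C{p,q,r} is {q^3, p^2 + 4*p*q + 4*q^2, r}; counting standard monomials gives mu = 6. Corank 2; j^3 = (p + 2*q)^3 is a perfect cube, so E-series; the 4-jet and mu = 6 give E_6.

E_6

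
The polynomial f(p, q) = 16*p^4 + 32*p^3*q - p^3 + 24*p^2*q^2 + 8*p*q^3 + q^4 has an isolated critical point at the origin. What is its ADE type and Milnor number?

Type E6, Milnor number mu = 6.

The Hessian of f at 0 is [[0, 0], [0, 0]] with rank 0, so corank 2. A Groebner basis of the Jacobian ideal J(f) in C{p,q} is {q^4, p*q^2 + q^3/6, p^2}; counting standard monomials gives mu = 6. Corank 2; j^3 = -p^3 is a perfect cube, so E-series; the 4-jet and mu = 6 give E_6.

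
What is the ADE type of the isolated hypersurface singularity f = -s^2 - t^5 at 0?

A4

The Hessian of f at 0 has rank 1. Corank 1: A-series; mu = 4 gives A_4.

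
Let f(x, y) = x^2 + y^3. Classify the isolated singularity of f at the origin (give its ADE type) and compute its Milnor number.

The Hessian of f at 0 has rank 1. Corank 1: A-series; mu = 2 gives A_2.

Type A_{2}, Milnor number mu = 2.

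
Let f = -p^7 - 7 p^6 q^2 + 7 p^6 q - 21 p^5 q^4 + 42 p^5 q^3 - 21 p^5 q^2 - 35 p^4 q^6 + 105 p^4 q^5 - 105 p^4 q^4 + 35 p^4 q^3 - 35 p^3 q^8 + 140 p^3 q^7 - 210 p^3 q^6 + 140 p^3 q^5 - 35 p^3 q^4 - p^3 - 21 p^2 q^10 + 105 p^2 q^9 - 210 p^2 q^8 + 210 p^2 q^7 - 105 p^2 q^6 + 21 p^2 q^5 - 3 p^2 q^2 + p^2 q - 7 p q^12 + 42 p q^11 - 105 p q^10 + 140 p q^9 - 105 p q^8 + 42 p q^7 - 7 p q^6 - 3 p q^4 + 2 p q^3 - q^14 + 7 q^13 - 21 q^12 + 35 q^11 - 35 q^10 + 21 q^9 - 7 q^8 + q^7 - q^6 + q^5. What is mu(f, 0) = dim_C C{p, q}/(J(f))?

The Hessian of f at 0 has rank 0. Corank 2; j^3 = -p^2*(p - q) has shape L^2 M (L != M), so D-series; mu = 8 gives D_8.

8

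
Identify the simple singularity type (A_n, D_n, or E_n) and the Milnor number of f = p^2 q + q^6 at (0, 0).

Type D_{7}, Milnor number mu = 7.

The Hessian of f at 0 has rank 0. Corank 2; j^3 = p^2*q has shape L^2 M (L != M), so D-series; mu = 7 gives D_7.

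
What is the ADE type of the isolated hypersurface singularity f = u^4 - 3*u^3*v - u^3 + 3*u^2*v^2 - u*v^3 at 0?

The Hessian of f at 0 is [[0, 0], [0, 0]] with rank 0, so corank 2. A Groebner basis of the Jacobian ideal J(f) in C{u,v} is {3*u^2 + v^4 + v^3, u^3, u^2*v - u^2 - v^3/3, -2*u^2 + u*v^2 - 2*v^3/3}; counting standard monomials gives mu = 7. Corank 2; j^3 = -u^3 is a perfect cube, so E-series; the 4-jet and mu = 7 give E_7.

E_{7}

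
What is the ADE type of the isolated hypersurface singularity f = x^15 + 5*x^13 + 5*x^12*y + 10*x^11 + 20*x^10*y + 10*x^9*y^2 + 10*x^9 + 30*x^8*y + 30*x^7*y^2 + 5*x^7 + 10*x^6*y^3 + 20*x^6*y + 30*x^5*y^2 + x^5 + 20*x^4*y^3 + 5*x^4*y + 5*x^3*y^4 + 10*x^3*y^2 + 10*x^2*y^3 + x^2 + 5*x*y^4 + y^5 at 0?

The Hessian of f at 0 has rank 1. Corank 1: A-series; mu = 4 gives A_4.

A4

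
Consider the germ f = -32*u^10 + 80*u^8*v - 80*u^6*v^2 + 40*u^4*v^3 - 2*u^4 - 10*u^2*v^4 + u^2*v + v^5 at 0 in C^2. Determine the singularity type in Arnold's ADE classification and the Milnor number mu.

Type D_6, Milnor number mu = 6.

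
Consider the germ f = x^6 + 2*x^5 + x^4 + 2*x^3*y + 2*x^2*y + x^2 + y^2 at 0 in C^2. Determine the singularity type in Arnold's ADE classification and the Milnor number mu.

Type A_{1}, Milnor number mu = 1.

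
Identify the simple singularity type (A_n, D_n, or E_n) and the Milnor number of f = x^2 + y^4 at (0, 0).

Type A_3, Milnor number mu = 3.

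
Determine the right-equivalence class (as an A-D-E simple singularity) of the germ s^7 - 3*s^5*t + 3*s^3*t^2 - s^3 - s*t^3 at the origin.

The Hessian of f at 0 has rank 0. Corank 2; j^3 = -s^3 is a perfect cube, so E-series; the 4-jet and mu = 7 give E_7.

E7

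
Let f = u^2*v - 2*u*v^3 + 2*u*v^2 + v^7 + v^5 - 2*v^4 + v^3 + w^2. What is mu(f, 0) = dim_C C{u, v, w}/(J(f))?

The Hessian of f at 0 is [[0, 0, 0], [0, 0, 0], [0, 0, 2]] with rank 1, so corank 2. A Groebner basis of the Jacobian ideal J(f) in C{u,v,w} is {u^2*v^2 + 2*u^2*v + u^2/7 + 20*u*v^2/7 + 8*u*v/7 + v^2, u^3 + 3*u^2*v + u^2/7 + 20*u*v^2/7 + 8*u*v/7 + v^2, -u*v + v^3 - v^2, w}; counting standard monomials gives mu = 8. Corank 2; j^3 = v*(u + v)^2 has shape L^2 M (L != M), so D-series; mu = 8 gives D_8.

8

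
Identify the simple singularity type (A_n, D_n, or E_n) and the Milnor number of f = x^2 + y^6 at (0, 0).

Type A5, Milnor number mu = 5.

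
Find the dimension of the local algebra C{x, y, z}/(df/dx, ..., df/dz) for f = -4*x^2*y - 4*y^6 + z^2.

7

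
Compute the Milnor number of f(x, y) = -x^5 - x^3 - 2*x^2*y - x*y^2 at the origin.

6

The Hessian of f at 0 is [[0, 0], [0, 0]] with rank 0, so corank 2. A Groebner basis of the Jacobian ideal J(f) in C{x,y} is {x*y/5 + y^4 + y^2/5, x*y^2 + y^3, x^2 + x*y}; counting standard monomials gives mu = 6. Corank 2; j^3 = -x*(x + y)^2 has shape L^2 M (L != M), so D-series; mu = 6 gives D_6.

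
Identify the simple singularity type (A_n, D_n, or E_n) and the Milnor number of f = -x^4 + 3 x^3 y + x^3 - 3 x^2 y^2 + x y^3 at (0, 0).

Type E_7, Milnor number mu = 7.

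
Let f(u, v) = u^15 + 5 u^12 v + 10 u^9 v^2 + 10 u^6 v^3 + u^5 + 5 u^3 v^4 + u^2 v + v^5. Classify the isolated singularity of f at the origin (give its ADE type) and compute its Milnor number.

Type D6, Milnor number mu = 6.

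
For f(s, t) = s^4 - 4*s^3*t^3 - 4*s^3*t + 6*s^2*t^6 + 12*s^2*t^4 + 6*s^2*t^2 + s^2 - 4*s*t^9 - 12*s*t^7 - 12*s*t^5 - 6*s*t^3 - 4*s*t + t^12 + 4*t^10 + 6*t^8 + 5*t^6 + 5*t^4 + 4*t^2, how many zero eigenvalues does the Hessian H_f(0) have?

Hessian at 0 has rank 1.

1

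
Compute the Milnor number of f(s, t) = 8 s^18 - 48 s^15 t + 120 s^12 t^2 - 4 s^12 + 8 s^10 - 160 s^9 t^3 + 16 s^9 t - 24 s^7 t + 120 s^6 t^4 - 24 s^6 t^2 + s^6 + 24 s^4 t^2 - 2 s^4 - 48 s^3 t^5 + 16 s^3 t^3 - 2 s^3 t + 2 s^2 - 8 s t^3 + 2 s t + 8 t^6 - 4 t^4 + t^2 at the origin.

1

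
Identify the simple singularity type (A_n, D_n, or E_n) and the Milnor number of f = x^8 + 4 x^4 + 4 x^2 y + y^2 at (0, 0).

The Hessian of f at 0 is [[0, 0], [0, 2]] with rank 1, so corank 1. A Groebner basis of the Jacobian ideal J(f) in C{x,y} is {x*y^3, y^4, x^2 + y/2}; counting standard monomials gives mu = 7. Corank 1: A-series; mu = 7 gives A_7.

Type A_7, Milnor number mu = 7.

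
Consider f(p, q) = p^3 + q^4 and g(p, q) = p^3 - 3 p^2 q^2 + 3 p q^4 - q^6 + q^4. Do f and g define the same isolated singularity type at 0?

Yes.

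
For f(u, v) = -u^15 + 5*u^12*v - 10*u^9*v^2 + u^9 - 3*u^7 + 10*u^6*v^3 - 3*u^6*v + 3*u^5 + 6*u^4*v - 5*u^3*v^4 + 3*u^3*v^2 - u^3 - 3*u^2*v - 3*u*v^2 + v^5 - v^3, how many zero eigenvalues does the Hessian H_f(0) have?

2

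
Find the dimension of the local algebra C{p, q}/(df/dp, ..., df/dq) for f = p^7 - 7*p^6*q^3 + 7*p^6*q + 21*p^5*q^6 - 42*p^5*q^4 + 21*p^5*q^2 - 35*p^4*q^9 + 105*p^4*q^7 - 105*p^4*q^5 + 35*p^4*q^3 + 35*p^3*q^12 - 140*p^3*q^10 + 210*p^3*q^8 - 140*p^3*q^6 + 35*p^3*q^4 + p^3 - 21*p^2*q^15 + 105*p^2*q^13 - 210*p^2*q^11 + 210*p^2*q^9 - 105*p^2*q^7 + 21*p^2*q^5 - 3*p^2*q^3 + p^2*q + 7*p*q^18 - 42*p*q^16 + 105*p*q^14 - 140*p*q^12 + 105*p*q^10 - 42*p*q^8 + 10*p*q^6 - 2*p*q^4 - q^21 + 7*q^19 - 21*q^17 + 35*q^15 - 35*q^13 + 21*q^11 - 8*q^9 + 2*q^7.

8

The Hessian of f at 0 has rank 0. Corank 2; j^3 = p^2*(p + q) has shape L^2 M (L != M), so D-series; mu = 8 gives D_8.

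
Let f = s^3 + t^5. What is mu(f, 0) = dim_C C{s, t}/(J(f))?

The Hessian of f at 0 is [[0, 0], [0, 0]] with rank 0, so corank 2. A Groebner basis of the Jacobian ideal J(f) in C{s,t} is {t^4, s^2}; counting standard monomials gives mu = 8. Corank 2; j^3 = s^3 is a perfect cube, so E-series; the 5-jet and mu = 8 give E_8.

8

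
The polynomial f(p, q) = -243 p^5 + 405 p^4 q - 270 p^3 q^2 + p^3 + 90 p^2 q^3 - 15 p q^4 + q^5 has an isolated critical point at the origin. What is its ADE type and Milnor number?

Type E8, Milnor number mu = 8.

The Hessian of f at 0 has rank 0. Corank 2; j^3 = p^3 is a perfect cube, so E-series; the 5-jet and mu = 8 give E_8.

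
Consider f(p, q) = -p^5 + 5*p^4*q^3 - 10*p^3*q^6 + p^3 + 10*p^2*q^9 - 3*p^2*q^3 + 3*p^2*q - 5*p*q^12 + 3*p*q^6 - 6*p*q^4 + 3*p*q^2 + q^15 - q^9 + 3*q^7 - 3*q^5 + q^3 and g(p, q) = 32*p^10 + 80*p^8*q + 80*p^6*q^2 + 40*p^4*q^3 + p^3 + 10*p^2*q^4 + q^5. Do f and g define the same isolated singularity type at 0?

Yes.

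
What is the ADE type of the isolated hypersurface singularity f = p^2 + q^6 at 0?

A5

The Hessian of f at 0 is [[2, 0], [0, 0]] with rank 1, so corank 1. A Groebner basis of the Jacobian ideal J(f) in C{p,q} is {q^5, p}; counting standard monomials gives mu = 5. Corank 1: A-series; mu = 5 gives A_5.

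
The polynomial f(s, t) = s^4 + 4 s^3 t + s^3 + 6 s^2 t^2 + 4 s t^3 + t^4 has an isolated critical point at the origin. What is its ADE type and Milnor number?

The Hessian of f at 0 has rank 0. Corank 2; j^3 = s^3 is a perfect cube, so E-series; the 4-jet and mu = 6 give E_6.

Type E6, Milnor number mu = 6.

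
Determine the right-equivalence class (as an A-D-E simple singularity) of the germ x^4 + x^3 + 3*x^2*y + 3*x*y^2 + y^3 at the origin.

E6

The Hessian of f at 0 is [[0, 0], [0, 0]] with rank 0, so corank 2. A Groebner basis of the Jacobian ideal J(f) in C{x,y} is {y^4, x*y^2 + 2*y^3/3, x^2 + 2*x*y + y^2}; counting standard monomials gives mu = 6. Corank 2; j^3 = (x + y)^3 is a perfect cube, so E-series; the 4-jet and mu = 6 give E_6.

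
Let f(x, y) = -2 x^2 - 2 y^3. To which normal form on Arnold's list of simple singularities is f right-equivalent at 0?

A_2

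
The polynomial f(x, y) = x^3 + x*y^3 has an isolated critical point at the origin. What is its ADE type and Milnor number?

Type E_7, Milnor number mu = 7.

The Hessian of f at 0 is [[0, 0], [0, 0]] with rank 0, so corank 2. A Groebner basis of the Jacobian ideal J(f) in C{x,y} is {x^3, x*y^2, 3*x^2 + y^3}; counting standard monomials gives mu = 7. Corank 2; j^3 = x^3 is a perfect cube, so E-series; the 4-jet and mu = 7 give E_7.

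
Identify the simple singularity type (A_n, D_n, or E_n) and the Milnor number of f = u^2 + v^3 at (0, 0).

Type A_{2}, Milnor number mu = 2.

The Hessian of f at 0 has rank 1. Corank 1: A-series; mu = 2 gives A_2.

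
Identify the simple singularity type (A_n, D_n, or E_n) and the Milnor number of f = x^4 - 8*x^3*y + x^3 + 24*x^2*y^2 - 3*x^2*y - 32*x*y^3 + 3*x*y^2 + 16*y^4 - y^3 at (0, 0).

Type E6, Milnor number mu = 6.

The Hessian of f at 0 has rank 0. Corank 2; j^3 = (x - y)^3 is a perfect cube, so E-series; the 4-jet and mu = 6 give E_6.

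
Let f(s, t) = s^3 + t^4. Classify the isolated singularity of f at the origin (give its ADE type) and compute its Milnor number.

Type E_6, Milnor number mu = 6.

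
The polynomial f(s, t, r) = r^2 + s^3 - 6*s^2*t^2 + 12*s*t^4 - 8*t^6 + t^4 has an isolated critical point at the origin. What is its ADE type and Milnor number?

Type E6, Milnor number mu = 6.

The Hessian of f at 0 is [[0, 0, 0], [0, 0, 0], [0, 0, 2]] with rank 1, so corank 2. A Groebner basis of the Jacobian ideal J(f) in C{s,t,r} is {s^3, s^2*t, -s^2/4 + s*t^2, t^3, r}; counting standard monomials gives mu = 6. Corank 2; j^3 = s^3 is a perfect cube, so E-series; the 4-jet and mu = 6 give E_6.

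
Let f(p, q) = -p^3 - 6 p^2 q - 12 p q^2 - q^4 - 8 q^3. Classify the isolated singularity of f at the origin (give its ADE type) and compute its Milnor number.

The Hessian of f at 0 is [[0, 0], [0, 0]] with rank 0, so corank 2. A Groebner basis of the Jacobian ideal J(f) in C{p,q} is {q^3, p^2 + 4*p*q + 4*q^2}; counting standard monomials gives mu = 6. Corank 2; j^3 = -(p + 2*q)^3 is a perfect cube, so E-series; the 4-jet and mu = 6 give E_6.

Type E_6, Milnor number mu = 6.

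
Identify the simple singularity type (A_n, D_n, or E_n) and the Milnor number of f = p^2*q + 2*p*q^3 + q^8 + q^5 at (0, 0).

Type D9, Milnor number mu = 9.

The Hessian of f at 0 is [[0, 0], [0, 0]] with rank 0, so corank 2. A Groebner basis of the Jacobian ideal J(f) in C{p,q} is {p^4, p^3*q - p^2/8 - p*q^2/8, p^3 + p^2*q^2, p*q + q^3}; counting standard monomials gives mu = 9. Corank 2; j^3 = p^2*q has shape L^2 M (L != M), so D-series; mu = 9 gives D_9.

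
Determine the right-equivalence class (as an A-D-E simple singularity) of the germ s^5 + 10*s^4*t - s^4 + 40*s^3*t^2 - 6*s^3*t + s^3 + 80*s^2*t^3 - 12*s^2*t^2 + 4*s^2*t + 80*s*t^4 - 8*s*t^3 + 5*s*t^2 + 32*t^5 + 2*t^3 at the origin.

D5

The Hessian of f at 0 has rank 0. Corank 2; j^3 = (s + t)^2*(s + 2*t) has shape L^2 M (L != M), so D-series; mu = 5 gives D_5.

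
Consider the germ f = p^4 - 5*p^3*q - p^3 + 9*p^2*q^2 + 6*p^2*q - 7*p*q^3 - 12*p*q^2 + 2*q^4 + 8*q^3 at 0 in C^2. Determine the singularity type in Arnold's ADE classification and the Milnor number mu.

Type E_7, Milnor number mu = 7.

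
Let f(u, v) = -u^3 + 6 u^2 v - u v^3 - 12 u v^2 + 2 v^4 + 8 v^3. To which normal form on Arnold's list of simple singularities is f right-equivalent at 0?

E_7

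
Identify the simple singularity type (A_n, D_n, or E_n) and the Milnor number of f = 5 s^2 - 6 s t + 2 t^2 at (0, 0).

Type A1, Milnor number mu = 1.

The Hessian of f at 0 has rank 2. Corank 0: nondegenerate Morse point, so A_1.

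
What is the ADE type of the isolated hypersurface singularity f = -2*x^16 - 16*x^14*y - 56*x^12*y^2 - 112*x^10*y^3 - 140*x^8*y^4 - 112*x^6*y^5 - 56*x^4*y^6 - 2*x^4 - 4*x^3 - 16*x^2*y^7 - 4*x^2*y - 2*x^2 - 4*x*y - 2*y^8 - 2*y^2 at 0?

A_7

The Hessian of f at 0 has rank 1. Corank 1: A-series; mu = 7 gives A_7.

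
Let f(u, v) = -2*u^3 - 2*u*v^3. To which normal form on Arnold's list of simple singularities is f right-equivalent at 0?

The Hessian of f at 0 has rank 0. Corank 2; j^3 = -2*u^3 is a perfect cube, so E-series; the 4-jet and mu = 7 give E_7.

E_{7}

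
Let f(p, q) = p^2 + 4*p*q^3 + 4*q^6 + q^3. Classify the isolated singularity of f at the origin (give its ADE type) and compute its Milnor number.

Type A2, Milnor number mu = 2.

The Hessian of f at 0 has rank 1. Corank 1: A-series; mu = 2 gives A_2.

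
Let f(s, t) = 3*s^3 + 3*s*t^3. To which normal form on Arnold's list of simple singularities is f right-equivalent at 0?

E_7

The Hessian of f at 0 is [[0, 0], [0, 0]] with rank 0, so corank 2. A Groebner basis of the Jacobian ideal J(f) in C{s,t} is {s^3, s*t^2, 3*s^2 + t^3}; counting standard monomials gives mu = 7. Corank 2; j^3 = 3*s^3 is a perfect cube, so E-series; the 4-jet and mu = 7 give E_7.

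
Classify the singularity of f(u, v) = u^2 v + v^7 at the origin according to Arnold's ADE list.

D8

The Hessian of f at 0 has rank 0. Corank 2; j^3 = u^2*v has shape L^2 M (L != M), so D-series; mu = 8 gives D_8.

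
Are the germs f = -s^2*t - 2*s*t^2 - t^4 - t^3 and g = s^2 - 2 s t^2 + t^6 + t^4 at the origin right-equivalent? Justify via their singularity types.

No.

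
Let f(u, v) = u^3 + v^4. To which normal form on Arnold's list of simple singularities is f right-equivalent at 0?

The Hessian of f at 0 has rank 0. Corank 2; j^3 = u^3 is a perfect cube, so E-series; the 4-jet and mu = 6 give E_6.

E_{6}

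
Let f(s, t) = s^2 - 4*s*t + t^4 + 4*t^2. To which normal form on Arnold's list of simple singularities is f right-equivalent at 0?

A3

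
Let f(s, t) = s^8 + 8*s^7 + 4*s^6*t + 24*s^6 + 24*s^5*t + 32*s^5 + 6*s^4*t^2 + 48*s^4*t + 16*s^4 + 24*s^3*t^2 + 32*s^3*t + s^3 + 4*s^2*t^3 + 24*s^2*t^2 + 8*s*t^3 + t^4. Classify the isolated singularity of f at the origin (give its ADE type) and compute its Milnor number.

The Hessian of f at 0 is [[0, 0], [0, 0]] with rank 0, so corank 2. A Groebner basis of the Jacobian ideal J(f) in C{s,t} is {t^4, s*t^2 + t^3/6, s^2}; counting standard monomials gives mu = 6. Corank 2; j^3 = s^3 is a perfect cube, so E-series; the 4-jet and mu = 6 give E_6.

Type E_{6}, Milnor number mu = 6.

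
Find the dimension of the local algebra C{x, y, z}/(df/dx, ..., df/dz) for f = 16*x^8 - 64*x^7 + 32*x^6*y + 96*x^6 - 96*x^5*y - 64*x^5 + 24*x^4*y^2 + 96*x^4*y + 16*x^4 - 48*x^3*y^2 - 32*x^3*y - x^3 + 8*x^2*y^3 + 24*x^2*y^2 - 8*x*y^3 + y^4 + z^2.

6

The Hessian of f at 0 has rank 1. Corank 2; j^3 = -x^3 is a perfect cube, so E-series; the 4-jet and mu = 6 give E_6.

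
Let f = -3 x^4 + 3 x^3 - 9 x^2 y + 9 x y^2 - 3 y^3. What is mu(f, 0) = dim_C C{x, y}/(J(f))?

6

The Hessian of f at 0 has rank 0. Corank 2; j^3 = 3*(x - y)^3 is a perfect cube, so E-series; the 4-jet and mu = 6 give E_6.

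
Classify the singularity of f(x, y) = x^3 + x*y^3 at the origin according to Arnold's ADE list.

E7

The Hessian of f at 0 is [[0, 0], [0, 0]] with rank 0, so corank 2. A Groebner basis of the Jacobian ideal J(f) in C{x,y} is {x^3, x*y^2, 3*x^2 + y^3}; counting standard monomials gives mu = 7. Corank 2; j^3 = x^3 is a perfect cube, so E-series; the 4-jet and mu = 7 give E_7.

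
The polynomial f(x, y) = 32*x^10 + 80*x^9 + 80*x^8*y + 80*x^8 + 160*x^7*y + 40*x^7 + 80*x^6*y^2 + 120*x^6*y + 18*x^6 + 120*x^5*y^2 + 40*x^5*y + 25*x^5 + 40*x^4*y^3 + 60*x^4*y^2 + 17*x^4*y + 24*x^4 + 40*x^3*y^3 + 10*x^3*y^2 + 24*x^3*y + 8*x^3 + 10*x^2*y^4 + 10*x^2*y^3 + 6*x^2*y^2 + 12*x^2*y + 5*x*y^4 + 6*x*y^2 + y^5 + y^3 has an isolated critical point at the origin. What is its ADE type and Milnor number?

Type E_8, Milnor number mu = 8.

The Hessian of f at 0 has rank 0. Corank 2; j^3 = (2*x + y)^3 is a perfect cube, so E-series; the 5-jet and mu = 8 give E_8.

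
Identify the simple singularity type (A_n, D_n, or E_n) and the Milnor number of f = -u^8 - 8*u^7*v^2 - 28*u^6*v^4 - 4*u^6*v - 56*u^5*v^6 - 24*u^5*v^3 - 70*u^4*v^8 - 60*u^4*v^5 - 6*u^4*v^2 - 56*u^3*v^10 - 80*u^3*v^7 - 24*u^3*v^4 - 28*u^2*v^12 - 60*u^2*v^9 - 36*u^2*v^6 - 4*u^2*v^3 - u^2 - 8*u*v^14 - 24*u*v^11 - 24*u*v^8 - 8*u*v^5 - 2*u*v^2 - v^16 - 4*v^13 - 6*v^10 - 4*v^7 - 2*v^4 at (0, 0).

Type A_{3}, Milnor number mu = 3.

The Hessian of f at 0 is [[-2, 0], [0, 0]] with rank 1, so corank 1. A Groebner basis of the Jacobian ideal J(f) in C{u,v} is {u^2, u*v, u + v^2}; counting standard monomials gives mu = 3. Corank 1: A-series; mu = 3 gives A_3.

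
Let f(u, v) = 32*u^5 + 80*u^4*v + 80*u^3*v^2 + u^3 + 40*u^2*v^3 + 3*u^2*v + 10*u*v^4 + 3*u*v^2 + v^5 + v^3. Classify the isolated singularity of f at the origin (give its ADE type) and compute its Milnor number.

Type E8, Milnor number mu = 8.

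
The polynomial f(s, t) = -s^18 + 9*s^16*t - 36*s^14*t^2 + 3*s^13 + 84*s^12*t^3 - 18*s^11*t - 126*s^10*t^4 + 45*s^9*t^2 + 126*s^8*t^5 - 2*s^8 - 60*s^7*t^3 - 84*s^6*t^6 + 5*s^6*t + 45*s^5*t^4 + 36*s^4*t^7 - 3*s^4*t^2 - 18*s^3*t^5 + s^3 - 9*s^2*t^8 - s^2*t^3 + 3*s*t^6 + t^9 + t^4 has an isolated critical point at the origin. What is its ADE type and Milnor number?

Type E_{6}, Milnor number mu = 6.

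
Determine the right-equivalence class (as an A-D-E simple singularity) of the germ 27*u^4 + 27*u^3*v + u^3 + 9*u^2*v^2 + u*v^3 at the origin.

The Hessian of f at 0 has rank 0. Corank 2; j^3 = u^3 is a perfect cube, so E-series; the 4-jet and mu = 7 give E_7.

E7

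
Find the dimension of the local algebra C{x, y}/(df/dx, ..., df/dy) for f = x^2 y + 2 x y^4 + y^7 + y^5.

6

The Hessian of f at 0 has rank 0. Corank 2; j^3 = x^2*y has shape L^2 M (L != M), so D-series; mu = 6 gives D_6.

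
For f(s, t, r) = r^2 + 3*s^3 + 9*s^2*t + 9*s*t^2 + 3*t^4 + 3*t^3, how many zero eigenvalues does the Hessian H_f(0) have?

The Hessian at 0 is [[0, 0, 0], [0, 0, 0], [0, 0, 2]] of rank 1; hence corank 2.

2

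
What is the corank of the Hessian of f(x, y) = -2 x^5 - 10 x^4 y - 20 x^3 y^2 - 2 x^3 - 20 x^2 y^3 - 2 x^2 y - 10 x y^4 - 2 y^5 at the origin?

2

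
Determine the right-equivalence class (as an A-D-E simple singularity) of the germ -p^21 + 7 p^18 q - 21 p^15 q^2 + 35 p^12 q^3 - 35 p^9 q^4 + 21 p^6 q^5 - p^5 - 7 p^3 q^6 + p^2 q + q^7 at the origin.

D8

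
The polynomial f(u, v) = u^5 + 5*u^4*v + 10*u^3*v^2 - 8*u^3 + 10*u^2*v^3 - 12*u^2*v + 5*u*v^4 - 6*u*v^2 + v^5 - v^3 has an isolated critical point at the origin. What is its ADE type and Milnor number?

The Hessian of f at 0 is [[0, 0], [0, 0]] with rank 0, so corank 2. A Groebner basis of the Jacobian ideal J(f) in C{u,v} is {v^5, u*v^3 + 5*v^4/8, u^2 + u*v + v^2/4}; counting standard monomials gives mu = 8. Corank 2; j^3 = -(2*u + v)^3 is a perfect cube, so E-series; the 5-jet and mu = 8 give E_8.

Type E8, Milnor number mu = 8.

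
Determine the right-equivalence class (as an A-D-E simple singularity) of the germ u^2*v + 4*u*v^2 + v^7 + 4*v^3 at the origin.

D_{8}

The Hessian of f at 0 has rank 0. Corank 2; j^3 = v*(u + 2*v)^2 has shape L^2 M (L != M), so D-series; mu = 8 gives D_8.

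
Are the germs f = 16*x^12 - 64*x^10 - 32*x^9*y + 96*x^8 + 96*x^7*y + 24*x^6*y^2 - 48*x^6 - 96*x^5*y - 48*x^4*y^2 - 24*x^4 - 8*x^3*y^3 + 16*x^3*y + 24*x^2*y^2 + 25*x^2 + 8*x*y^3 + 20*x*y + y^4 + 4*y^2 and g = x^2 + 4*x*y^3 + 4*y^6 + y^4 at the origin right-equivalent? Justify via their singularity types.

The Hessian of f at 0 has rank 1. Corank 1: A-series; mu = 3 gives A_3. The Hessian of g at 0 has rank 1. Corank 1: A-series; mu = 3 gives A_3. Both have type A_3, hence right-equivalent.

Yes.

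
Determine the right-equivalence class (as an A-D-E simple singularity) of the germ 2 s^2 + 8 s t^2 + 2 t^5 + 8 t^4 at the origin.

The Hessian of f at 0 has rank 1. Corank 1: A-series; mu = 4 gives A_4.

A_{4}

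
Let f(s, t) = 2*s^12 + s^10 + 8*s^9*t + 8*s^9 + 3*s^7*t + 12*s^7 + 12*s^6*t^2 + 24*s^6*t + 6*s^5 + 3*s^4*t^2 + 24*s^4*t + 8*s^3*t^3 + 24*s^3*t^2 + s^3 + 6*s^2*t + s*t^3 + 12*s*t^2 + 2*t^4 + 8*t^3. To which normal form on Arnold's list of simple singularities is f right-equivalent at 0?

The Hessian of f at 0 has rank 0. Corank 2; j^3 = (s + 2*t)^3 is a perfect cube, so E-series; the 4-jet and mu = 7 give E_7.

E_7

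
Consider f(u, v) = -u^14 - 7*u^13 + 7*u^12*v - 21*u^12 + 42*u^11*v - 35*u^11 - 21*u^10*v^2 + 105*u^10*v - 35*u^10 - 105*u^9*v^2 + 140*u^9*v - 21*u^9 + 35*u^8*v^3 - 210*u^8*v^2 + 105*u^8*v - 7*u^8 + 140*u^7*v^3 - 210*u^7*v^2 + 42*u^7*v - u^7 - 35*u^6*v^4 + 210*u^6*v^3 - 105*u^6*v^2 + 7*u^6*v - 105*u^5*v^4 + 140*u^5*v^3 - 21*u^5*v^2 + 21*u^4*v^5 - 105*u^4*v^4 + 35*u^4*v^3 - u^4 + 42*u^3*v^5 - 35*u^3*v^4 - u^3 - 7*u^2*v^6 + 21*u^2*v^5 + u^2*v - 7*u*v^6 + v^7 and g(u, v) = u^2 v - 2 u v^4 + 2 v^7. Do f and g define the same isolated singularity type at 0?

Yes.

The Hessian of f at 0 is [[0, 0], [0, 0]] with rank 0, so corank 2. A Groebner basis of the Jacobian ideal J(f) in C{u,v} is {u*v/7 + v^6, u*v^2, u^2 - u*v}; counting standard monomials gives mu = 8. Corank 2; j^3 = -u^2*(u - v) has shape L^2 M (L != M), so D-series; mu = 8 gives D_8. The Hessian of g at 0 is [[0, 0], [0, 0]] with rank 0, so corank 2. A Groebner basis of the Jacobian ideal J(g) in C{u,v} is {u^2/6 + u*v^3, -u*v + v^4, u^3, u^2*v}; counting standard monomials gives mu = 8. Corank 2; j^3 = u^2*v has shape L^2 M (L != M), so D-series; mu = 8 gives D_8. Both have type D_8, hence right-equivalent.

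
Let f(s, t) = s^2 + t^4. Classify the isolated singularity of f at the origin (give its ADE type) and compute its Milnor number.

Type A3, Milnor number mu = 3.

The Hessian of f at 0 has rank 1. Corank 1: A-series; mu = 3 gives A_3.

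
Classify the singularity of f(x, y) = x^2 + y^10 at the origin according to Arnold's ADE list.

The Hessian of f at 0 is [[2, 0], [0, 0]] with rank 1, so corank 1. A Groebner basis of the Jacobian ideal J(f) in C{x,y} is {y^9, x}; counting standard monomials gives mu = 9. Corank 1: A-series; mu = 9 gives A_9.

A9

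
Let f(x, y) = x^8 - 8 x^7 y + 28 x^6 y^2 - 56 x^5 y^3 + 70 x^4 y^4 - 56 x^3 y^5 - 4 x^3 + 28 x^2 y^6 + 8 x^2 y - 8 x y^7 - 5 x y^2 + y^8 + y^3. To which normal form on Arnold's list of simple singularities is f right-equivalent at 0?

D9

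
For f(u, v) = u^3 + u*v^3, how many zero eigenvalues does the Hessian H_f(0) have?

2

Hessian at 0 has rank 0.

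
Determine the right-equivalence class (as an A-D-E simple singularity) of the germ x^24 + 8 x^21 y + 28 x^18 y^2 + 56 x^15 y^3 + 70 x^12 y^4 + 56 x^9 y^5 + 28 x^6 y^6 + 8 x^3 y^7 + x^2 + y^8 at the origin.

A_7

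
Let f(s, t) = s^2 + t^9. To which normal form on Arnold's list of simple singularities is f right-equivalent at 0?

A_{8}

The Hessian of f at 0 has rank 1. Corank 1: A-series; mu = 8 gives A_8.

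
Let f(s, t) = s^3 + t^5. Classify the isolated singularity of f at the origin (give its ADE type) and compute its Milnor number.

The Hessian of f at 0 has rank 0. Corank 2; j^3 = s^3 is a perfect cube, so E-series; the 5-jet and mu = 8 give E_8.

Type E_8, Milnor number mu = 8.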